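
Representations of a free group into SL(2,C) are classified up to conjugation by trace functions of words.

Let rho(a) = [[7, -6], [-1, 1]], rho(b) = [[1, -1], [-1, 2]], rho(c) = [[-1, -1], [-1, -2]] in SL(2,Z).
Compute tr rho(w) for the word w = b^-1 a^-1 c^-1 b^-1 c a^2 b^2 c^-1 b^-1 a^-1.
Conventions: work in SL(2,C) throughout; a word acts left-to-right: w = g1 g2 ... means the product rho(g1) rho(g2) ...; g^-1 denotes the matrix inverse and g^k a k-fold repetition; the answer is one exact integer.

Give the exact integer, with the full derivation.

49182

rho(b^-1) = [[2, 1], [1, 1]]
... * rho(a^-1) = [[1, 6], [1, 7]]  ->  [[3, 19], [2, 13]]
... * rho(c^-1) = [[-2, 1], [1, -1]]  ->  [[13, -16], [9, -11]]
... * rho(b^-1) = [[2, 1], [1, 1]]  ->  [[10, -3], [7, -2]]
... * rho(c) = [[-1, -1], [-1, -2]]  ->  [[-7, -4], [-5, -3]]
... * rho(a) = [[7, -6], [-1, 1]]  ->  [[-45, 38], [-32, 27]]
... * rho(a) = [[7, -6], [-1, 1]]  ->  [[-353, 308], [-251, 219]]
... * rho(b) = [[1, -1], [-1, 2]]  ->  [[-661, 969], [-470, 689]]
... * rho(b) = [[1, -1], [-1, 2]]  ->  [[-1630, 2599], [-1159, 1848]]
... * rho(c^-1) = [[-2, 1], [1, -1]]  ->  [[5859, -4229], [4166, -3007]]
... * rho(b^-1) = [[2, 1], [1, 1]]  ->  [[7489, 1630], [5325, 1159]]
... * rho(a^-1) = [[1, 6], [1, 7]]  ->  [[9119, 56344], [6484, 40063]]
tr = 9119 + 40063 = 49182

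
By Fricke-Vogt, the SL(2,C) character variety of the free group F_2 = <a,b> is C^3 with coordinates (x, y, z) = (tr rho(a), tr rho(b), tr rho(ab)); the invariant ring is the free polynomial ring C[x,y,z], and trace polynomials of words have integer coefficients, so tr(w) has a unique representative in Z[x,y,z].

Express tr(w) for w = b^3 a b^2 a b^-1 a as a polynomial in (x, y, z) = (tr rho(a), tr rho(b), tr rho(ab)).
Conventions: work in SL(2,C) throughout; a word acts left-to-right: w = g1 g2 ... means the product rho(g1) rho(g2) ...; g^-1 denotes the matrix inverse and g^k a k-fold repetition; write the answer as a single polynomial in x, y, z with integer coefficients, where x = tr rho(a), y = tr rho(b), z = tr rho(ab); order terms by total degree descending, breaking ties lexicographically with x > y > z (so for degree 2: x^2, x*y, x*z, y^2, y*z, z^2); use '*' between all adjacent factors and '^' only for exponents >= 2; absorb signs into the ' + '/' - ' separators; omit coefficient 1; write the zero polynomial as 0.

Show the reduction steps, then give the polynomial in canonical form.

x*y^4*z^2 - 2*x^2*y^3*z - y^5*z - y^3*z^3 + x^3*y^2 + x*y^4 + x*y^2*z^2 + 4*y^3*z + y*z^3 - 4*x*y^2 - x*z^2 - 2*y*z + x

trace(a b a b) = trace(b a)*trace(b a) - trace(1)   [split at repeated b] = z^2 - 2
trace(a b a) = trace(a)*trace(b a) - trace(b) = x*z - y
reduce: trace(b a b a b) = trace(b)*trace(a b a b) - trace(a b a) = y*z^2 - x*z - y
so trace(a b^3 a b) = trace(b)*trace(b a b a b) - trace(b a b a) = y^2*z^2 - x*y*z - y^2 - z^2 + 2
trace(b a b) = trace(b)*trace(a b) - trace(a) = y*z - x
trace(b^3 a) = trace(b)*trace(b a b) - trace(b a) = y^2*z - x*y - z
so trace(b^2) = trace(b)*trace(b) - trace(1) = y^2 - 2
reduce: trace(b^3) = trace(b)*trace(b^2) - trace(b) = y^3 - 3*y
so trace(a b^3 a) = trace(a)*trace(b^3 a) - trace(b^3) = x*y^2*z - x^2*y - y^3 - x*z + 3*y
trace(b^3 a b^2 a) = trace(b)*trace(a b^3 a b) - trace(a b^3 a) = y^3*z^2 - 2*x*y^2*z + x^2*y - y*z^2 + x*z - y
trace(a b^4) = trace(b)*trace(a b^3) - trace(a b^2) = y^3*z - x*y^2 - 2*y*z + x
trace(b^3 a b^2) = trace(b)*trace(a b^4) - trace(a b^3) = y^4*z - x*y^3 - 3*y^2*z + 2*x*y + z
so trace(a b^3 a b^2 a) = trace(a)*trace(b^3 a b^2 a) - trace(b^3 a b^2) = x*y^3*z^2 - 2*x^2*y^2*z - y^4*z + x^3*y + x*y^3 - x*y*z^2 + x^2*z + 3*y^2*z - 3*x*y - z
reduce: trace(a b a b a b) = trace(a b)*trace(a b a b) - trace(a^-1 b^-1)   [split at repeated a] = z^3 - 3*z
so trace(a b a b a) = trace(a)*trace(b a b a) - trace(b a b) = x*z^2 - y*z - x
reduce: trace(a b^2 a b a b) = trace(b)*trace(a b a b a b) - trace(a b a b a) = y*z^3 - x*z^2 - 2*y*z + x
so trace(a b a^2) = trace(a)*trace(b a^2) - trace(b a) = x^2*z - x*y - z
reduce: trace(a b^2 a b a) = trace(b)*trace(a b a^2 b) - trace(a b a^2) = x*y*z^2 - x^2*z - y^2*z + z
trace(b a b^2 a b a b) = trace(b)*trace(a b^2 a b a b) - trace(a b^2 a b a) = y^2*z^3 - 2*x*y*z^2 + x^2*z - y^2*z + x*y - z
trace(a b^3 a b^2 a b) = trace(b)*trace(b a b^2 a b a b) - trace(b a b^2 a b a) = y^3*z^3 - 2*x*y^2*z^2 + x^2*y*z - y^3*z - y*z^3 + x*y^2 + x*z^2 + y*z - x
trace(b^3 a b^2 a b^-1 a) = trace(a b^3 a b^2 a)*trace(b) - trace(a b^3 a b^2 a b) = x*y^4*z^2 - 2*x^2*y^3*z - y^5*z - y^3*z^3 + x^3*y^2 + x*y^4 + x*y^2*z^2 + 4*y^3*z + y*z^3 - 4*x*y^2 - x*z^2 - 2*y*z + x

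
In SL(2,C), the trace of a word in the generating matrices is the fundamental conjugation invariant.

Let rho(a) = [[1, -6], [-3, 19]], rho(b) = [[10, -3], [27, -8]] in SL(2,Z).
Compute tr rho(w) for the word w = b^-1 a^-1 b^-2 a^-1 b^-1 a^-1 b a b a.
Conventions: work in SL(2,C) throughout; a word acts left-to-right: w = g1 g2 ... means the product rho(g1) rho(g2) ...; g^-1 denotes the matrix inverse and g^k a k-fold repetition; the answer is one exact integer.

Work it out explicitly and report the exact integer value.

rho(b^-1) = [[-8, 3], [-27, 10]]
... * rho(a^-1) = [[19, 6], [3, 1]]  ->  [[-143, -45], [-483, -152]]
... * rho(b^-1) = [[-8, 3], [-27, 10]]  ->  [[2359, -879], [7968, -2969]]
... * rho(b^-1) = [[-8, 3], [-27, 10]]  ->  [[4861, -1713], [16419, -5786]]
... * rho(a^-1) = [[19, 6], [3, 1]]  ->  [[87220, 27453], [294603, 92728]]
... * rho(b^-1) = [[-8, 3], [-27, 10]]  ->  [[-1438991, 536190], [-4860480, 1811089]]
... * rho(a^-1) = [[19, 6], [3, 1]]  ->  [[-25732259, -8097756], [-86915853, -27351791]]
... * rho(b) = [[10, -3], [27, -8]]  ->  [[-475962002, 141978825], [-1607656887, 479561887]]
... * rho(a) = [[1, -6], [-3, 19]]  ->  [[-901898477, 5553369687], [-3046342548, 18757617175]]
... * rho(b) = [[10, -3], [27, -8]]  ->  [[140921996779, -41721262065], [475992238245, -140921909756]]
... * rho(a) = [[1, -6], [-3, 19]]  ->  [[266085782974, -1638235959909], [898757967513, -5533469714834]]
tr = 266085782974 + -5533469714834 = -5267383931860

-5267383931860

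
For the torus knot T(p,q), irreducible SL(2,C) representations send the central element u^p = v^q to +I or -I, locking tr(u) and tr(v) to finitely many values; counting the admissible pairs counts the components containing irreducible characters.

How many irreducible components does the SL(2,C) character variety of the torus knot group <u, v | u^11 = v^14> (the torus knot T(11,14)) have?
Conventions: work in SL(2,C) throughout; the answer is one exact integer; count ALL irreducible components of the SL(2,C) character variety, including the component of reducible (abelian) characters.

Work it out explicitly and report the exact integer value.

In the torus knot group T(11,14), u^11 = v^14 is central, so an irreducible representation sends it to +I or -I (Schur).
On an irreducible component, tr(u) is locked at 2*cos(pi*alpha/11) for some alpha in 1..10, and tr(v) at 2*cos(pi*beta/14) for some beta in 1..13.
The two central values (-1)^alpha I and (-1)^beta I must be the same matrix, so alpha and beta share a parity.
count pairs: odd alpha (5 choices) x odd beta (7), plus even alpha (5) x even beta (6): 5*7 + 5*6 = 65.
components with irreducible characters: 65; plus the single component of reducible (abelian) characters: total 66.

66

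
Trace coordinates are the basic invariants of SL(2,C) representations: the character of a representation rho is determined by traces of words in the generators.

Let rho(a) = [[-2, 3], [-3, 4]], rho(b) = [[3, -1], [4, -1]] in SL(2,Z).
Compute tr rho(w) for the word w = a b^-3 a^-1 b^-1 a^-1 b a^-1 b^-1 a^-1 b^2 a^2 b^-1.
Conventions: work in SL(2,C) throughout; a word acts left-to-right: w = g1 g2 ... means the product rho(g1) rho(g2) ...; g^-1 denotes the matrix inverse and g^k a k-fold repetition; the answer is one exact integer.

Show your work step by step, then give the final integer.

rho(a) = [[-2, 3], [-3, 4]]
... * rho(b^-1) = [[-1, 1], [-4, 3]]  ->  [[-10, 7], [-13, 9]]
... * rho(b^-1) = [[-1, 1], [-4, 3]]  ->  [[-18, 11], [-23, 14]]
... * rho(b^-1) = [[-1, 1], [-4, 3]]  ->  [[-26, 15], [-33, 19]]
... * rho(a^-1) = [[4, -3], [3, -2]]  ->  [[-59, 48], [-75, 61]]
... * rho(b^-1) = [[-1, 1], [-4, 3]]  ->  [[-133, 85], [-169, 108]]
... * rho(a^-1) = [[4, -3], [3, -2]]  ->  [[-277, 229], [-352, 291]]
... * rho(b) = [[3, -1], [4, -1]]  ->  [[85, 48], [108, 61]]
... * rho(a^-1) = [[4, -3], [3, -2]]  ->  [[484, -351], [615, -446]]
... * rho(b^-1) = [[-1, 1], [-4, 3]]  ->  [[920, -569], [1169, -723]]
... * rho(a^-1) = [[4, -3], [3, -2]]  ->  [[1973, -1622], [2507, -2061]]
... * rho(b) = [[3, -1], [4, -1]]  ->  [[-569, -351], [-723, -446]]
... * rho(b) = [[3, -1], [4, -1]]  ->  [[-3111, 920], [-3953, 1169]]
... * rho(a) = [[-2, 3], [-3, 4]]  ->  [[3462, -5653], [4399, -7183]]
... * rho(a) = [[-2, 3], [-3, 4]]  ->  [[10035, -12226], [12751, -15535]]
... * rho(b^-1) = [[-1, 1], [-4, 3]]  ->  [[38869, -26643], [49389, -33854]]
tr = 38869 + -33854 = 5015

5015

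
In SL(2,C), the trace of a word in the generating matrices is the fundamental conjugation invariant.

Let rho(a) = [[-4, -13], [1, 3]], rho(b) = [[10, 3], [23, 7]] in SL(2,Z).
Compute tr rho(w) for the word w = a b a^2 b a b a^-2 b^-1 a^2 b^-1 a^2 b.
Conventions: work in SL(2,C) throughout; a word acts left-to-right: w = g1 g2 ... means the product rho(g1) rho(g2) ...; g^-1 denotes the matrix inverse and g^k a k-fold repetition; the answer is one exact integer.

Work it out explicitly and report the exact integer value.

rho(a) = [[-4, -13], [1, 3]]
... * rho(b) = [[10, 3], [23, 7]]  ->  [[-339, -103], [79, 24]]
... * rho(a) = [[-4, -13], [1, 3]]  ->  [[1253, 4098], [-292, -955]]
... * rho(a) = [[-4, -13], [1, 3]]  ->  [[-914, -3995], [213, 931]]
... * rho(b) = [[10, 3], [23, 7]]  ->  [[-101025, -30707], [23543, 7156]]
... * rho(a) = [[-4, -13], [1, 3]]  ->  [[373393, 1221204], [-87016, -284591]]
... * rho(b) = [[10, 3], [23, 7]]  ->  [[31821622, 9668607], [-7415753, -2253185]]
... * rho(a^-1) = [[3, 13], [-1, -4]]  ->  [[85796259, 375006658], [-19994074, -87392049]]
... * rho(a^-1) = [[3, 13], [-1, -4]]  ->  [[-117617881, -384675265], [27409827, 89645234]]
... * rho(b^-1) = [[7, -3], [-23, 10]]  ->  [[8024205928, -3493899007], [-1869971593, 814222859]]
... * rho(a) = [[-4, -13], [1, 3]]  ->  [[-35590722719, -114796374085], [8294109231, 26752299286]]
... * rho(a) = [[-4, -13], [1, 3]]  ->  [[27566516791, 118290273092], [-6424137638, -27566522145]]
... * rho(b^-1) = [[7, -3], [-23, 10]]  ->  [[-2527710663579, 1100203180547], [589061045869, -256392808536]]
... * rho(a) = [[-4, -13], [1, 3]]  ->  [[11211045834863, 36160848168168], [-2612636992012, -8426972021905]]
... * rho(a) = [[-4, -13], [1, 3]]  ->  [[-8683335171284, -37261051348715], [2023575946143, 8683364830441]]
... * rho(b) = [[10, 3], [23, 7]]  ->  [[-943837532733285, -286877364954857], [219953150561573, 66854281651516]]
tr = -943837532733285 + 66854281651516 = -876983251081769

-876983251081769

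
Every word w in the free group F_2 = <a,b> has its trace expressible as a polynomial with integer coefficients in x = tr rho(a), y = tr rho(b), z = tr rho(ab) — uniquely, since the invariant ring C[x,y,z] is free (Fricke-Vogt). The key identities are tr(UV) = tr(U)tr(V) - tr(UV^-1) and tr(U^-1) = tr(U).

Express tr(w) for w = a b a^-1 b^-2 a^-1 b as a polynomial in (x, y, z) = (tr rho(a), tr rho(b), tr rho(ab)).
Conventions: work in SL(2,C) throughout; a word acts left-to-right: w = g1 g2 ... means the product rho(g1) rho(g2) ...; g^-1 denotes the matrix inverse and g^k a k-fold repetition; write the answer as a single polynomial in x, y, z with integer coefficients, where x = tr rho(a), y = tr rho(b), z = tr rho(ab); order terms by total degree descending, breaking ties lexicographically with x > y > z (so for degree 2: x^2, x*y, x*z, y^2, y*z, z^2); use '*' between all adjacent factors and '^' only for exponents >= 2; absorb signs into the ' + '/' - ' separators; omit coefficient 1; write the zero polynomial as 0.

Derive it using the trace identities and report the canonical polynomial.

x*y^2*z^2 - 2*x^2*y*z - y^3*z - y*z^3 + x^3 + x*y^2 + x*z^2 + 4*y*z - 3*x

trace(a b a) = trace(a)*trace(b a) - trace(b) = x*z - y
reduce: trace(a b a b) = trace(a b)*trace(a b) - trace(1) = z^2 - 2
trace(b a b^-1 a) = trace(a b a)*trace(b) - trace(a b a b) = x*y*z - y^2 - z^2 + 2
reduce: trace(b^-1 a^-1 b a) = trace(b a b^-1)*trace(a) - trace(b a b^-1 a) = -x*y*z + x^2 + y^2 + z^2 - 2
trace(b a b) = trace(b)*trace(a b) - trace(a) = y*z - x
reduce: trace(a b a b a) = trace(a)*trace(b a b a) - trace(b a b) = x*z^2 - y*z - x
so trace(a b a b a b) = trace(a b)*trace(a b a b) - trace(a^-1 b^-1) = z^3 - 3*z
trace(a b a b a b^-1) = trace(a b a b a)*trace(b) - trace(a b a b a b) = x*y*z^2 - y^2*z - z^3 - x*y + 3*z
trace(b a b a b^-2 a) = trace(a b a b a b^-1)*trace(b) - trace(a b a b a) = x*y^2*z^2 - y^3*z - y*z^3 - x*y^2 - x*z^2 + 4*y*z + x
reduce: trace(b^-2 a^-1 b a b a) = trace(b a b a b^-2)*trace(a) - trace(b a b a b^-2 a) = -x*y^2*z^2 + x^2*y*z + y^3*z + y*z^3 - 4*y*z + x
trace(a b a^-1 b^-2 a^-1 b) = trace(b^-2 a^-1 b a b)*trace(a) - trace(b^-2 a^-1 b a b a) = x*y^2*z^2 - 2*x^2*y*z - y^3*z - y*z^3 + x^3 + x*y^2 + x*z^2 + 4*y*z - 3*x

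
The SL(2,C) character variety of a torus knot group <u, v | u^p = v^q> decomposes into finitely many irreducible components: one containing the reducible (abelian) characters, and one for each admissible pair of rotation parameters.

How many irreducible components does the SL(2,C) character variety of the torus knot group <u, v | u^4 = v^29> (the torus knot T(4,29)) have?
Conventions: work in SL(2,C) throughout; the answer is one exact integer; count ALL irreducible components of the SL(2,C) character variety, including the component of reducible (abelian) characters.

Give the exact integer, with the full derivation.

For T(4,29): irreducibility forces the central element u^4 = v^29 to one of +I, -I.
This locks tr(u) to 2*cos(pi*alpha/4), alpha in 1..3, and tr(v) to 2*cos(pi*beta/29), beta in 1..28, on each component of irreducible characters.
Consistency of u^4 = (-1)^alpha I with v^29 = (-1)^beta I forces alpha = beta (mod 2).
Enumerate parity-matched pairs: 2*14 odd-odd plus 1*14 even-even gives 42.
That is 42 components of irreducible characters, and with the reducible (abelian) component the total is 43.

43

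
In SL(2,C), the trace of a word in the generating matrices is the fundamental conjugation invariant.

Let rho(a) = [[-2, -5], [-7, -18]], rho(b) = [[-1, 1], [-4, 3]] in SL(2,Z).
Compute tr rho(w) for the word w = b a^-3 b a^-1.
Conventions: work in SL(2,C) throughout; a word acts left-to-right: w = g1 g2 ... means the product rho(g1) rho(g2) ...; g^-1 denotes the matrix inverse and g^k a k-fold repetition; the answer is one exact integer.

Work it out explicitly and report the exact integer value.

-39

rho(b) = [[-1, 1], [-4, 3]]
... * rho(a^-1) = [[-18, 5], [7, -2]]  ->  [[25, -7], [93, -26]]
... * rho(a^-1) = [[-18, 5], [7, -2]]  ->  [[-499, 139], [-1856, 517]]
... * rho(a^-1) = [[-18, 5], [7, -2]]  ->  [[9955, -2773], [37027, -10314]]
... * rho(b) = [[-1, 1], [-4, 3]]  ->  [[1137, 1636], [4229, 6085]]
... * rho(a^-1) = [[-18, 5], [7, -2]]  ->  [[-9014, 2413], [-33527, 8975]]
tr = -9014 + 8975 = -39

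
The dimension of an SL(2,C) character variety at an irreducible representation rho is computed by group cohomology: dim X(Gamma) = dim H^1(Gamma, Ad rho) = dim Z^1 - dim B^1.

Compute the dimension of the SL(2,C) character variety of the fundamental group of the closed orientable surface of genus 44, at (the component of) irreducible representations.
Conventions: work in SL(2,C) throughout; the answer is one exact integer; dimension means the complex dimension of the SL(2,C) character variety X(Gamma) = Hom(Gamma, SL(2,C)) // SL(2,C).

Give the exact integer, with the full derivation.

pi_1 of the closed genus-44 surface has 88 generators bound by the single product-of-commutators relator.
Before the relator condition, cocycle space has dim 3*88 = 264.
d_2 is surjective at irreducible rho (its cokernel H^2 is dual to H^0 = 0), so dim Z^1 = 264 - 3 = 261.
dim B^1 = 3 (coboundaries, injective at irreducible rho).
dim X = dim H^1 = 261 - 3 = 258.

258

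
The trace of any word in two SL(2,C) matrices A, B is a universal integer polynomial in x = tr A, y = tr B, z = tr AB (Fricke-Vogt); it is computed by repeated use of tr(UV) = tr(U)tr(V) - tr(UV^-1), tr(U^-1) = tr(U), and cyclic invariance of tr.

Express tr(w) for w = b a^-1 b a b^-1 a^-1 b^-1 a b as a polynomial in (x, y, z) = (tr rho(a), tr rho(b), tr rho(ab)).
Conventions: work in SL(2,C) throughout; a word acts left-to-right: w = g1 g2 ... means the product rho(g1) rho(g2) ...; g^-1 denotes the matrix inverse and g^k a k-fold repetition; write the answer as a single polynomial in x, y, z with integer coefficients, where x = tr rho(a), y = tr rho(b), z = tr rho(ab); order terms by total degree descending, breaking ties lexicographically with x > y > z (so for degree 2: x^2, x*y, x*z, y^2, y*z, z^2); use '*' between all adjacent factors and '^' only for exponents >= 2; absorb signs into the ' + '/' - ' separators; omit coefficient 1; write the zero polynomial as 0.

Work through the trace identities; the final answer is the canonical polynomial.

x^2*y^3*z^2 - 2*x^3*y^2*z - x*y^4*z - 2*x*y^2*z^3 + x^4*y + x^2*y^3 + 2*x^2*y*z^2 + y^3*z^2 + y*z^4 + 4*x*y^2*z - 4*x^2*y - 4*y*z^2 + y

tr(b a b) = tr(b) tr(a b) - tr(a)   [square of b] = y*z - x
tr(b a b a) = tr(a b) tr(a b) - tr(1)   [split at a repeated a] = z^2 - 2
tr(b a^-1 b a) = tr(b a b) tr(a) - tr(b a b a)   [inverse elimination on a] = x*y*z - x^2 - z^2 + 2
tr(b^3 a) = tr(b) tr(a b^2) - tr(a b)   [square of b] = y^2*z - x*y - z
tr(b^2) = tr(b) tr(b) - tr(1)   [square of b] = y^2 - 2
tr(b^3) = tr(b) tr(b^2) - tr(b)   [square of b] = y^3 - 3*y
tr(b a^2 b^2) = tr(a) tr(b^3 a) - tr(b^3)   [square of a] = x*y^2*z - x^2*y - y^3 - x*z + 3*y
tr(a b a^2 b) = tr(a) tr(b a b a) - tr(b a b)   [square of a] = x*z^2 - y*z - x
tr(a b a) = tr(a) tr(b a) - tr(b)   [square of a] = x*z - y
tr(a b a^2) = tr(a) tr(a b a) - tr(a b)   [square of a] = x^2*z - x*y - z
tr(b a^2 b^2 a) = tr(b) tr(a b a^2 b) - tr(a b a^2)   [square of b] = x*y*z^2 - x^2*z - y^2*z + z
tr(a b^2 a^-1 b a) = tr(b a^2 b^2) tr(a) - tr(b a^2 b^2 a)   [inverse elimination on a] = x^2*y^2*z - x^3*y - x*y^3 - x*y*z^2 + y^2*z + 3*x*y - z
tr(a^2 b a b^2) = tr(b) tr(a^2 b a b) - tr(a^2 b a)   [square of b] = x*y*z^2 - x^2*z - y^2*z + z
tr(b a^2 b a b^2) = tr(b) tr(a^2 b a b^2) - tr(a^2 b a b)   [square of b] = x*y^2*z^2 - x^2*y*z - y^3*z - x*z^2 + 2*y*z + x
tr(b a b a b a) = tr(b a b a) tr(b a) - tr(a b)   [split at a repeated b] = z^3 - 3*z
tr(b a b a b) = tr(b) tr(a b a b) - tr(a b a)   [square of b] = y*z^2 - x*z - y
tr(a b a^2 b a b) = tr(a) tr(b a b a b a) - tr(b a b a b)   [square of a] = x*z^3 - y*z^2 - 2*x*z + y
tr(a^2) = tr(a) tr(a) - tr(1)   [square of a] = x^2 - 2
tr(b a^2 b) = tr(b) tr(a^2 b) - tr(a^2)   [square of b] = x*y*z - x^2 - y^2 + 2
tr(a b a^2 b a) = tr(a) tr(b a^2 b a) - tr(b a^2 b)   [square of a] = x^2*z^2 - 2*x*y*z + y^2 - 2
tr(b a^2 b a b^2 a) = tr(b) tr(a b a^2 b a b) - tr(a b a^2 b a)   [square of b] = x*y*z^3 - x^2*z^2 - y^2*z^2 + 2
tr(a b a b^2 a^-1 b a) = tr(b a^2 b a b^2) tr(a) - tr(b a^2 b a b^2 a)   [inverse elimination on a] = x^2*y^2*z^2 - x^3*y*z - x*y^3*z - x*y*z^3 + y^2*z^2 + 2*x*y*z + x^2 - 2
tr(b a b a b a b) = tr(b) tr(a b a b a b) - tr(a b a b a)   [square of b] = y*z^3 - x*z^2 - 2*y*z + x
tr(b a b a b a b^2) = tr(b) tr(b a b a b a b) - tr(b a b a b a)   [square of b] = y^2*z^3 - x*y*z^2 - 2*y^2*z - z^3 + x*y + 3*z
tr(a b a b a b a b) = tr(a b a b) tr(a b a b) - tr(1)   [split at a repeated a] = z^4 - 4*z^2 + 2
tr(b a b a b a b^2 a) = tr(b) tr(a b a b a b a b) - tr(a b a b a b a)   [square of b] = y*z^4 - x*z^3 - 3*y*z^2 + 2*x*z + y
tr(a b a b^2 a^-1 b a b) = tr(b a b a b a b^2) tr(a) - tr(b a b a b a b^2 a)   [inverse elimination on a] = x*y^2*z^3 - x^2*y*z^2 - y*z^4 - 2*x*y^2*z + x^2*y + 3*y*z^2 + x*z - y
tr(b a b^2 a^-1 b a b^-1 a) = tr(a b a b^2 a^-1 b a) tr(b) - tr(a b a b^2 a^-1 b a b)   [inverse elimination on b] = x^2*y^3*z^2 - x^3*y^2*z - x*y^4*z - 2*x*y^2*z^3 + x^2*y*z^2 + y^3*z^2 + y*z^4 + 4*x*y^2*z - 3*y*z^2 - x*z - y
tr(a b^2 a^-1 b a b^-1 a^-1 b) = tr(b a b^2 a^-1 b a b^-1) tr(a) - tr(b a b^2 a^-1 b a b^-1 a)   [inverse elimination on a] = -x^2*y^3*z^2 + 2*x^3*y^2*z + x*y^4*z + 2*x*y^2*z^3 - x^4*y - x^2*y^3 - 2*x^2*y*z^2 - y^3*z^2 - y*z^4 - 3*x*y^2*z + 3*x^2*y + 3*y*z^2 + y
tr(b a^-1 b a b^-1 a^-1 b^-1 a b) = tr(a b^2 a^-1 b a b^-1 a^-1) tr(b) - tr(a b^2 a^-1 b a b^-1 a^-1 b)   [inverse elimination on b] = x^2*y^3*z^2 - 2*x^3*y^2*z - x*y^4*z - 2*x*y^2*z^3 + x^4*y + x^2*y^3 + 2*x^2*y*z^2 + y^3*z^2 + y*z^4 + 4*x*y^2*z - 4*x^2*y - 4*y*z^2 + y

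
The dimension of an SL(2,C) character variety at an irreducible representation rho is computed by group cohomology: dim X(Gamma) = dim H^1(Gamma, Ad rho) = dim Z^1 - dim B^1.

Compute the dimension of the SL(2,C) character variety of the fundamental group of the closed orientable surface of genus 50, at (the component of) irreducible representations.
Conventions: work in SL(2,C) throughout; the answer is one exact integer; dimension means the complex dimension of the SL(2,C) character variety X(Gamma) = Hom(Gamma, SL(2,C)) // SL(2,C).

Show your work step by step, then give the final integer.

Gamma = pi_1(Sigma_50) = < a_1, b_1, ..., a_50, b_50 | prod [a_i, b_i] > has 2g = 100 generators and 1 relator.
Before the relator condition, cocycle space has dim 3*100 = 300.
At an irreducible rho, H^2 = coker(d_2) vanishes (Poincare duality: H^2 is dual to H^0 = invariants = 0), so d_2 is surjective onto sl_2 and dim Z^1 = 300 - 3 = 297.
dim B^1 = 3 (coboundaries, injective at irreducible rho).
dim X = dim H^1 = 297 - 3 = 294.

294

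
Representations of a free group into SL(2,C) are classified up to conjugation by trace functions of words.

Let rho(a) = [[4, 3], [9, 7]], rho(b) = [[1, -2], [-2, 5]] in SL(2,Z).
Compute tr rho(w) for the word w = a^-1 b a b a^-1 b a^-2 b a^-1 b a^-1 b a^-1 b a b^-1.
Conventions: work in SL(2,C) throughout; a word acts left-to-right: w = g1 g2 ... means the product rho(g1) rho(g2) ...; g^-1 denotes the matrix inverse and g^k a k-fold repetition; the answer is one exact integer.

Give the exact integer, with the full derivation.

rho(a^-1) = [[7, -3], [-9, 4]]
... * rho(b) = [[1, -2], [-2, 5]]  ->  [[13, -29], [-17, 38]]
... * rho(a) = [[4, 3], [9, 7]]  ->  [[-209, -164], [274, 215]]
... * rho(b) = [[1, -2], [-2, 5]]  ->  [[119, -402], [-156, 527]]
... * rho(a^-1) = [[7, -3], [-9, 4]]  ->  [[4451, -1965], [-5835, 2576]]
... * rho(b) = [[1, -2], [-2, 5]]  ->  [[8381, -18727], [-10987, 24550]]
... * rho(a^-1) = [[7, -3], [-9, 4]]  ->  [[227210, -100051], [-297859, 131161]]
... * rho(a^-1) = [[7, -3], [-9, 4]]  ->  [[2490929, -1081834], [-3265462, 1418221]]
... * rho(b) = [[1, -2], [-2, 5]]  ->  [[4654597, -10391028], [-6101904, 13622029]]
... * rho(a^-1) = [[7, -3], [-9, 4]]  ->  [[126101431, -55527903], [-165311589, 72793828]]
... * rho(b) = [[1, -2], [-2, 5]]  ->  [[237157237, -529842377], [-310899245, 694592318]]
... * rho(a^-1) = [[7, -3], [-9, 4]]  ->  [[6428682052, -2830841219], [-8427625577, 3711067007]]
... * rho(b) = [[1, -2], [-2, 5]]  ->  [[12090364490, -27011570199], [-15849759591, 35410586189]]
... * rho(a^-1) = [[7, -3], [-9, 4]]  ->  [[327736683221, -144317374266], [-429643592838, 189191623529]]
... * rho(b) = [[1, -2], [-2, 5]]  ->  [[616371431753, -1377060237772], [-808026839896, 1805245303321]]
... * rho(a) = [[4, 3], [9, 7]]  ->  [[-9928056412936, -7790307369145], [13015100370305, 10212636603559]]
... * rho(b^-1) = [[5, 2], [2, 1]]  ->  [[-65220896802970, -27646420195017], [85500775058643, 36242837344169]]
tr = -65220896802970 + 36242837344169 = -28978059458801

-28978059458801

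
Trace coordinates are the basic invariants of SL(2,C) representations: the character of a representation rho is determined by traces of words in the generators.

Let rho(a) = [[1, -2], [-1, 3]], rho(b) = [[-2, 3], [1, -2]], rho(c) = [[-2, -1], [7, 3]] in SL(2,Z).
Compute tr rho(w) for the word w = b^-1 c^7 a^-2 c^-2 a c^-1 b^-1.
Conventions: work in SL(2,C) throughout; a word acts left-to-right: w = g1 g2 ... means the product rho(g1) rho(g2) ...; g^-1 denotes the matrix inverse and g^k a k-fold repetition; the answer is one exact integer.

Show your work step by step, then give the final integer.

rho(b^-1) = [[-2, -3], [-1, -2]]
... * rho(c) = [[-2, -1], [7, 3]]  ->  [[-17, -7], [-12, -5]]
... * rho(c) = [[-2, -1], [7, 3]]  ->  [[-15, -4], [-11, -3]]
... * rho(c) = [[-2, -1], [7, 3]]  ->  [[2, 3], [1, 2]]
... * rho(c) = [[-2, -1], [7, 3]]  ->  [[17, 7], [12, 5]]
... * rho(c) = [[-2, -1], [7, 3]]  ->  [[15, 4], [11, 3]]
... * rho(c) = [[-2, -1], [7, 3]]  ->  [[-2, -3], [-1, -2]]
... * rho(c) = [[-2, -1], [7, 3]]  ->  [[-17, -7], [-12, -5]]
... * rho(a^-1) = [[3, 2], [1, 1]]  ->  [[-58, -41], [-41, -29]]
... * rho(a^-1) = [[3, 2], [1, 1]]  ->  [[-215, -157], [-152, -111]]
... * rho(c^-1) = [[3, 1], [-7, -2]]  ->  [[454, 99], [321, 70]]
... * rho(c^-1) = [[3, 1], [-7, -2]]  ->  [[669, 256], [473, 181]]
... * rho(a) = [[1, -2], [-1, 3]]  ->  [[413, -570], [292, -403]]
... * rho(c^-1) = [[3, 1], [-7, -2]]  ->  [[5229, 1553], [3697, 1098]]
... * rho(b^-1) = [[-2, -3], [-1, -2]]  ->  [[-12011, -18793], [-8492, -13287]]
tr = -12011 + -13287 = -25298

-25298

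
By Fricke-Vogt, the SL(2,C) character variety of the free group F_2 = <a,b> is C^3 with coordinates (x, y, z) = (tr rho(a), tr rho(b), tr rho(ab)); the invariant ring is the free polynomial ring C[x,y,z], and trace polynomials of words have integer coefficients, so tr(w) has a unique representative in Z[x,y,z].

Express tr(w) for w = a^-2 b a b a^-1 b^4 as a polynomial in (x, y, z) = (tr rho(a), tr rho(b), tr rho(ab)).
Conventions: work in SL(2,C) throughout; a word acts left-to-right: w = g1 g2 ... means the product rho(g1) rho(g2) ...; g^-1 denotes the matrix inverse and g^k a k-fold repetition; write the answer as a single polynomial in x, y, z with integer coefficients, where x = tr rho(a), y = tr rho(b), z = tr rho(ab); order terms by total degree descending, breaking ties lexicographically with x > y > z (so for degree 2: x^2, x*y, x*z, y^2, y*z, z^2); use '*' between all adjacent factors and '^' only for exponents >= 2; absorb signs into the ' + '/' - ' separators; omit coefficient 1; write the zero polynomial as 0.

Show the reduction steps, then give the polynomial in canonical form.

x^3*y^5*z - x^4*y^4 - 2*x^2*y^4*z^2 - 2*x^3*y^3*z - x*y^5*z + x*y^3*z^3 + 3*x^4*y^2 + 3*x^2*y^4 + 5*x^2*y^2*z^2 + y^4*z^2 - x^3*y*z + x*y^3*z - 2*x*y*z^3 - x^4 - 10*x^2*y^2 - x^2*z^2 - y^4 - 3*y^2*z^2 + 4*x*y*z + 4*x^2 + 4*y^2 + z^2 - 2

tr(b a b) = tr(b)*tr(a b) - tr(a) = y*z - x
tr(b a b^2) = tr(b)*tr(b a b) - tr(b a) = y^2*z - x*y - z
tr(b^2 a b^2) = tr(b)*tr(b a b^2) - tr(b a b) = y^3*z - x*y^2 - 2*y*z + x
tr(b^2 a b^3) = tr(b)*tr(b^2 a b^2) - tr(b^2 a b) = y^4*z - x*y^3 - 3*y^2*z + 2*x*y + z
tr(b a b^5) = tr(b)*tr(b^2 a b^3) - tr(b^2 a b^2) = y^5*z - x*y^4 - 4*y^3*z + 3*x*y^2 + 3*y*z - x
tr(a b a b) = tr(a b)*tr(a b) - tr(1) = z^2 - 2
tr(a b a) = tr(a)*tr(b a) - tr(b) = x*z - y
tr(a b a b^2) = tr(b)*tr(a b a b) - tr(a b a) = y*z^2 - x*z - y
tr(b^2 a b a b) = tr(b)*tr(a b a b^2) - tr(a b a b) = y^2*z^2 - x*y*z - y^2 - z^2 + 2
tr(a b a b^4) = tr(b)*tr(b^2 a b a b) - tr(b^2 a b a) = y^3*z^2 - x*y^2*z - y^3 - 2*y*z^2 + x*z + 3*y
tr(b a b^5 a) = tr(b)*tr(a b a b^4) - tr(a b a b^3) = y^4*z^2 - x*y^3*z - y^4 - 3*y^2*z^2 + 2*x*y*z + 4*y^2 + z^2 - 2
tr(b^4 a^-1 b a b) = tr(b a b^5)*tr(a) - tr(b a b^5 a) = x*y^5*z - x^2*y^4 - y^4*z^2 - 3*x*y^3*z + 3*x^2*y^2 + y^4 + 3*y^2*z^2 + x*y*z - x^2 - 4*y^2 - z^2 + 2
tr(a b a b a b) = tr(b a b a)*tr(b a) - tr(a b) = z^3 - 3*z
tr(a b a b a) = tr(a)*tr(b a b a) - tr(b a b) = x*z^2 - y*z - x
tr(a b a b a b^2) = tr(b)*tr(a b a b a b) - tr(a b a b a) = y*z^3 - x*z^2 - 2*y*z + x
tr(b a b a b a b^2) = tr(b)*tr(a b a b a b^2) - tr(a b a b a b) = y^2*z^3 - x*y*z^2 - 2*y^2*z - z^3 + x*y + 3*z
tr(b a b a b^4 a) = tr(b)*tr(b a b a b a b^2) - tr(b a b a b a b) = y^3*z^3 - x*y^2*z^2 - 2*y^3*z - 2*y*z^3 + x*y^2 + x*z^2 + 5*y*z - x
tr(b^4 a^-1 b a b a) = tr(b a b a b^4)*tr(a) - tr(b a b a b^4 a) = x*y^4*z^2 - x^2*y^3*z - y^3*z^3 - x*y^4 - 2*x*y^2*z^2 + 2*x^2*y*z + 2*y^3*z + 2*y*z^3 + 3*x*y^2 - 5*y*z - x
tr(b a b a^-1 b^4 a^-1) = tr(b^4 a^-1 b a b)*tr(a) - tr(b^4 a^-1 b a b a) = x^2*y^5*z - x^3*y^4 - 2*x*y^4*z^2 - 2*x^2*y^3*z + y^3*z^3 + 3*x^3*y^2 + 2*x*y^4 + 5*x*y^2*z^2 - x^2*y*z - 2*y^3*z - 2*y*z^3 - x^3 - 7*x*y^2 - x*z^2 + 5*y*z + 3*x
tr(b a b a^-1 b^4) = tr(b^5 a b)*tr(a) - tr(b^5 a b a) = x*y^5*z - x^2*y^4 - y^4*z^2 - 3*x*y^3*z + 3*x^2*y^2 + y^4 + 3*y^2*z^2 + x*y*z - x^2 - 4*y^2 - z^2 + 2
tr(a^-2 b a b a^-1 b^4) = tr(b a b a^-1 b^4 a^-1)*tr(a) - tr(b a b a^-1 b^4) = x^3*y^5*z - x^4*y^4 - 2*x^2*y^4*z^2 - 2*x^3*y^3*z - x*y^5*z + x*y^3*z^3 + 3*x^4*y^2 + 3*x^2*y^4 + 5*x^2*y^2*z^2 + y^4*z^2 - x^3*y*z + x*y^3*z - 2*x*y*z^3 - x^4 - 10*x^2*y^2 - x^2*z^2 - y^4 - 3*y^2*z^2 + 4*x*y*z + 4*x^2 + 4*y^2 + z^2 - 2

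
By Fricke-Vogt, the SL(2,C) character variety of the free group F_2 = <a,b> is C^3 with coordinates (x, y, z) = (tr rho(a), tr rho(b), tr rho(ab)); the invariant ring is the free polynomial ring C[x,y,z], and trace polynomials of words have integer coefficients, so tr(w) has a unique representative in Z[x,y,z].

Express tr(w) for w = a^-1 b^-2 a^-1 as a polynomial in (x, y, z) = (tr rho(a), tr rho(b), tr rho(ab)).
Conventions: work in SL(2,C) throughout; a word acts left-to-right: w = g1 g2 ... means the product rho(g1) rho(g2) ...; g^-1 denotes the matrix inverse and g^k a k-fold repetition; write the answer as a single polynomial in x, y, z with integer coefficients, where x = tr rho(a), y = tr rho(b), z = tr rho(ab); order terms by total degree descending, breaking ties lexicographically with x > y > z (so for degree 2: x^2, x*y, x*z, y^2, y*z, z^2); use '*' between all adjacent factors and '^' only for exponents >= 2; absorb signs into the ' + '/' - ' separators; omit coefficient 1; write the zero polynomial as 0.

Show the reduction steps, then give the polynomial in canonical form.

x*y*z - x^2 - y^2 + 2

tr(a^-1) = tr(a) = x
and tr(a^-1 b) = tr(b) tr(a) - tr(b a)   [inverse elimination on a] = x*y - z
next, tr(b^-1 a^-1) = tr(a^-1) tr(b) - tr(a^-1 b)   [inverse elimination on b] = z
tr(b^-1 a^-2) = tr(b^-1 a^-1) tr(a) - tr(b^-1)   [inverse elimination on a] = x*z - y
next, tr(a^-2) = tr(a^-1) tr(a) - tr(1)   [inverse elimination on a] = x^2 - 2
and tr(a^-1 b^-2 a^-1) = tr(b^-1 a^-2) tr(b) - tr(b^-1 a^-2 b)   [inverse elimination on b] = x*y*z - x^2 - y^2 + 2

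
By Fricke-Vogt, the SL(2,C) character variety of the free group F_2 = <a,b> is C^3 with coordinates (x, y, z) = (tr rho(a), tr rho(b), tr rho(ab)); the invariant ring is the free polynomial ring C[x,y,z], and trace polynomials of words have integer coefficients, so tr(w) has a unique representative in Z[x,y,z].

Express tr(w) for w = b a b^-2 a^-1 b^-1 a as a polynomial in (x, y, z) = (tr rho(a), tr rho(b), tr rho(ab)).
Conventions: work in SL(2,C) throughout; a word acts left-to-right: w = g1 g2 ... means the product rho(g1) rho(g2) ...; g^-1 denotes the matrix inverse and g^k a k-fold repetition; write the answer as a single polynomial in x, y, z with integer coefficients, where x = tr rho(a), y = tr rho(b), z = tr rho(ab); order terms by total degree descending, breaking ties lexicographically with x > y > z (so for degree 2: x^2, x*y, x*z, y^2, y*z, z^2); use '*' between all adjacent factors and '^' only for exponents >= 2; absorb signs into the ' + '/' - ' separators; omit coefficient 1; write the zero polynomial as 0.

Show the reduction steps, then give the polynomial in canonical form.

tr(a b a) = tr(a) * tr(b a) - tr(b)   [square of a] = x*z - y
tr(a b a b) = tr(b a) * tr(b a) - tr(1)   [split at a repeated b] = z^2 - 2
next, tr(b^-1 a b a) = tr(a b a) * tr(b) - tr(a b a b)   [inverse elimination on b] = x*y*z - y^2 - z^2 + 2
tr(b^-1 a b a b^-1) = tr(b^-1 a b a) * tr(b) - tr(b^-1 a b a b)   [inverse elimination on b] = x*y^2*z - y^3 - y*z^2 - x*z + 3*y
next, tr(b^-1 a b a b^-2) = tr(b^-1 a b a b^-1) * tr(b) - tr(b^-1 a b a)   [inverse elimination on b] = x*y^3*z - y^4 - y^2*z^2 - 2*x*y*z + 4*y^2 + z^2 - 2
tr(a^2 b a) = tr(a) * tr(b a^2) - tr(b a)   [square of a] = x^2*z - x*y - z
tr(b a b) = tr(b) * tr(a b) - tr(a)   [square of b] = y*z - x
and tr(a^2 b a b) = tr(a) * tr(b a b a) - tr(b a b)   [square of a] = x*z^2 - y*z - x
and tr(a b a b^-1 a) = tr(a^2 b a) * tr(b) - tr(a^2 b a b)   [inverse elimination on b] = x^2*y*z - x*y^2 - x*z^2 + x
and tr(a b a b a b) = tr(a b) * tr(a b a b) - tr(a^-1 b^-1)   [split at a repeated a] = z^3 - 3*z
tr(a b a b^-1 a b) = tr(a b a b a) * tr(b) - tr(a b a b a b)   [inverse elimination on b] = x*y*z^2 - y^2*z - z^3 - x*y + 3*z
next, tr(b^-1 a b^-1 a b a) = tr(a b a b^-1 a) * tr(b) - tr(a b a b^-1 a b)   [inverse elimination on b] = x^2*y^2*z - x*y^3 - 2*x*y*z^2 + y^2*z + z^3 + 2*x*y - 3*z
tr(a b^-1 a b a) = tr(a b a^2) * tr(b) - tr(a b a^2 b)   [inverse elimination on b] = x^2*y*z - x*y^2 - x*z^2 + x
tr(b^-1 a b a b^-2 a) = tr(b^-1 a b^-1 a b a) * tr(b) - tr(b^-1 a b^-1 a b a b)   [inverse elimination on b] = x^2*y^3*z - x*y^4 - 2*x*y^2*z^2 - x^2*y*z + y^3*z + y*z^3 + 3*x*y^2 + x*z^2 - 3*y*z - x
tr(b a b^-2 a^-1 b^-1 a) = tr(b^-1 a b a b^-2) * tr(a) - tr(b^-1 a b a b^-2 a)   [inverse elimination on a] = x*y^2*z^2 - x^2*y*z - y^3*z - y*z^3 + x*y^2 + 3*y*z - x

x*y^2*z^2 - x^2*y*z - y^3*z - y*z^3 + x*y^2 + 3*y*z - x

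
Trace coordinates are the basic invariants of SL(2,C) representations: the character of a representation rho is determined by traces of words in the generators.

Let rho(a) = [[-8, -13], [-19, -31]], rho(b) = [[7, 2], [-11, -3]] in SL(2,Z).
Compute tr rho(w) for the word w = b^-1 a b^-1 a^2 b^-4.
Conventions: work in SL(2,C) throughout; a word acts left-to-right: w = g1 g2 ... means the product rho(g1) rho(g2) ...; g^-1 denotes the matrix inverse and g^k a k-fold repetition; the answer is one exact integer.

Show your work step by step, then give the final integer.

rho(b^-1) = [[-3, -2], [11, 7]]
... * rho(a) = [[-8, -13], [-19, -31]]  ->  [[62, 101], [-221, -360]]
... * rho(b^-1) = [[-3, -2], [11, 7]]  ->  [[925, 583], [-3297, -2078]]
... * rho(a) = [[-8, -13], [-19, -31]]  ->  [[-18477, -30098], [65858, 107279]]
... * rho(a) = [[-8, -13], [-19, -31]]  ->  [[719678, 1173239], [-2565165, -4181803]]
... * rho(b^-1) = [[-3, -2], [11, 7]]  ->  [[10746595, 6773317], [-38304338, -24142291]]
... * rho(b^-1) = [[-3, -2], [11, 7]]  ->  [[42266702, 25920029], [-150652187, -92387361]]
... * rho(b^-1) = [[-3, -2], [11, 7]]  ->  [[158320213, 96906799], [-564304410, -345407153]]
... * rho(b^-1) = [[-3, -2], [11, 7]]  ->  [[591014150, 361707167], [-2106565453, -1289241251]]
tr = 591014150 + -1289241251 = -698227101

-698227101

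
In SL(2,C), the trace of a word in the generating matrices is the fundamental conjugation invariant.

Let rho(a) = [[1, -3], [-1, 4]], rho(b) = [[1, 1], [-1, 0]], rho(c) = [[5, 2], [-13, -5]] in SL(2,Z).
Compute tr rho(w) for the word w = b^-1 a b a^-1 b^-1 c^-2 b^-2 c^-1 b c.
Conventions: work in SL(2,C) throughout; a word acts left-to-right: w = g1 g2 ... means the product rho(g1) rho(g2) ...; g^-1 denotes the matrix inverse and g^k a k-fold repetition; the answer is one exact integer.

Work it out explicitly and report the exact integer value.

rho(b^-1) = [[0, -1], [1, 1]]
... * rho(a) = [[1, -3], [-1, 4]]  ->  [[1, -4], [0, 1]]
... * rho(b) = [[1, 1], [-1, 0]]  ->  [[5, 1], [-1, 0]]
... * rho(a^-1) = [[4, 3], [1, 1]]  ->  [[21, 16], [-4, -3]]
... * rho(b^-1) = [[0, -1], [1, 1]]  ->  [[16, -5], [-3, 1]]
... * rho(c^-1) = [[-5, -2], [13, 5]]  ->  [[-145, -57], [28, 11]]
... * rho(c^-1) = [[-5, -2], [13, 5]]  ->  [[-16, 5], [3, -1]]
... * rho(b^-1) = [[0, -1], [1, 1]]  ->  [[5, 21], [-1, -4]]
... * rho(b^-1) = [[0, -1], [1, 1]]  ->  [[21, 16], [-4, -3]]
... * rho(c^-1) = [[-5, -2], [13, 5]]  ->  [[103, 38], [-19, -7]]
... * rho(b) = [[1, 1], [-1, 0]]  ->  [[65, 103], [-12, -19]]
... * rho(c) = [[5, 2], [-13, -5]]  ->  [[-1014, -385], [187, 71]]
tr = -1014 + 71 = -943

-943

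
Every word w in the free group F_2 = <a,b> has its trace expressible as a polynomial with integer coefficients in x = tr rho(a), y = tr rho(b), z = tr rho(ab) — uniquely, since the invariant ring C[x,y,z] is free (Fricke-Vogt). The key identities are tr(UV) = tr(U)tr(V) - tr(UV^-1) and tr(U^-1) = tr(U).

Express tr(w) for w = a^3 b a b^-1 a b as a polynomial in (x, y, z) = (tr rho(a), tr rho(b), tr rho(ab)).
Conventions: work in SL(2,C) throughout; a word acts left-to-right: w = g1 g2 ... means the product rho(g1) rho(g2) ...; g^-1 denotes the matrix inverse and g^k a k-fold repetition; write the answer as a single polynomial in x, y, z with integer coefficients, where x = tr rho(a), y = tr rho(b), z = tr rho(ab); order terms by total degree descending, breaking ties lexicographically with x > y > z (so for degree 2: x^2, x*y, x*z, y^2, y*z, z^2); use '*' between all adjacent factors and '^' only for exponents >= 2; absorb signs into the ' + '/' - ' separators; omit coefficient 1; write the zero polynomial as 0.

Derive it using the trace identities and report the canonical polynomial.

apply: trace(b a b a) = trace(a b) trace(a b) - trace(1)   [split at a repeated a] = z^2 - 2
apply: trace(b a b) = trace(b) trace(a b) - trace(a)   [square of b] = y*z - x
use: trace(a b a b a) = trace(a) trace(b a b a) - trace(b a b)   [square of a] = x*z^2 - y*z - x
apply: trace(b a^3 b a) = trace(a) trace(a b a b a) - trace(a b a b)   [square of a] = x^2*z^2 - x*y*z - x^2 - z^2 + 2
trace(b^2) = trace(b) trace(b) - trace(1)   [square of b] = y^2 - 2
use: trace(b^2 a^2) = trace(a) trace(b^2 a) - trace(b^2)   [square of a] = x*y*z - x^2 - y^2 + 2
trace(b a^3 b) = trace(a) trace(b^2 a^2) - trace(b^2 a)   [square of a] = x^2*y*z - x^3 - x*y^2 - y*z + 3*x
trace(a b a^3 b a) = trace(a) trace(b a^3 b a) - trace(b a^3 b)   [square of a] = x^3*z^2 - 2*x^2*y*z + x*y^2 - x*z^2 + y*z - x
trace(b a b a b a) = trace(a b) trace(a b a b) - trace(a^-1 b^-1)   [split at a repeated a] = z^3 - 3*z
trace(a b a) = trace(a) trace(b a) - trace(b)   [square of a] = x*z - y
trace(b a b a b) = trace(b) trace(a b a b) - trace(a b a)   [square of b] = y*z^2 - x*z - y
apply: trace(a b a b a b a) = trace(a) trace(b a b a b a) - trace(b a b a b)   [square of a] = x*z^3 - y*z^2 - 2*x*z + y
trace(a b a^3 b a b) = trace(a) trace(a b a b a b a) - trace(a b a b a b)   [square of a] = x^2*z^3 - x*y*z^2 - 2*x^2*z - z^3 + x*y + 3*z
trace(a^3 b a b^-1 a b) = trace(a b a^3 b a) trace(b) - trace(a b a^3 b a b)   [inverse elimination on b] = x^3*y*z^2 - 2*x^2*y^2*z - x^2*z^3 + x*y^3 + 2*x^2*z + y^2*z + z^3 - 2*x*y - 3*z

x^3*y*z^2 - 2*x^2*y^2*z - x^2*z^3 + x*y^3 + 2*x^2*z + y^2*z + z^3 - 2*x*y - 3*z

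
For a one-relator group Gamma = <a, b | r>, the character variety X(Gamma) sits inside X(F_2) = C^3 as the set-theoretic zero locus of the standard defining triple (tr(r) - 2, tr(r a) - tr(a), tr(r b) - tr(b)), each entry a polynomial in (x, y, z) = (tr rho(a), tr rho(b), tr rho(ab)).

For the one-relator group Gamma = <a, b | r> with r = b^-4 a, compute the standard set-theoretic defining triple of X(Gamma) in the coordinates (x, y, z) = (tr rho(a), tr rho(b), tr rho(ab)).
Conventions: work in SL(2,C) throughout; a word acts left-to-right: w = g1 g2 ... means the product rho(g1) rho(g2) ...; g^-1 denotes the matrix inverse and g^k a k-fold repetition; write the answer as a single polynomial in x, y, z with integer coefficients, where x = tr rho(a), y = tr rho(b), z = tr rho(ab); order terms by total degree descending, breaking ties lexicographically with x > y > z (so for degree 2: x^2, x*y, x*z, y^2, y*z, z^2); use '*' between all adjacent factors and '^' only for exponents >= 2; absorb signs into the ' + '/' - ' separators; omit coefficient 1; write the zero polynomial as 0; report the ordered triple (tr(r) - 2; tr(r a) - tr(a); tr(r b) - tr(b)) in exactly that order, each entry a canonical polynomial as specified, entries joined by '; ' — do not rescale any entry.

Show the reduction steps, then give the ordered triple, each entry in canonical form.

so tr(a b^-1) = tr(a)*tr(b) - tr(a b)   [inverse elimination on b] = x*y - z
reduce: tr(b^-1 a b^-1) = tr(a b^-1)*tr(b) - tr(a)   [inverse elimination on b] = x*y^2 - y*z - x
so tr(b^-3 a) = tr(b^-1 a b^-1)*tr(b) - tr(b^-1 a)   [inverse elimination on b] = x*y^3 - y^2*z - 2*x*y + z
tr(b^-4 a) = tr(b^-3 a)*tr(b) - tr(b^-3 a b)   [inverse elimination on b] = x*y^4 - y^3*z - 3*x*y^2 + 2*y*z + x
so tr(a^2) = tr(a)*tr(a) - tr(1)  (reduce the a square) = x^2 - 2
tr(a^2 b) = tr(a)*tr(b a) - tr(b)  (reduce the a square) = x*z - y
tr(b^-1 a^2) = tr(a^2)*tr(b) - tr(a^2 b)  (eliminate b^-1) = x^2*y - x*z - y
tr(a^2 b^-2) = tr(b^-1 a^2)*tr(b) - tr(b^-1 a^2 b)  (eliminate b^-1) = x^2*y^2 - x*y*z - x^2 - y^2 + 2
tr(b^-2 a^2 b^-1) = tr(a^2 b^-2)*tr(b) - tr(a^2 b^-1)  (eliminate b^-1) = x^2*y^3 - x*y^2*z - 2*x^2*y - y^3 + x*z + 3*y
tr(b^-4 a^2) = tr(b^-2 a^2 b^-1)*tr(b) - tr(b^-2 a^2)  (eliminate b^-1) = x^2*y^4 - x*y^3*z - 3*x^2*y^2 - y^4 + 2*x*y*z + x^2 + 4*y^2 - 2
assemble the triple (tr(r) - 2; tr(r a) - x; tr(r b) - y)

x*y^4 - y^3*z - 3*x*y^2 + 2*y*z + x - 2; x^2*y^4 - x*y^3*z - 3*x^2*y^2 - y^4 + 2*x*y*z + x^2 + 4*y^2 - x - 2; x*y^3 - y^2*z - 2*x*y - y + z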